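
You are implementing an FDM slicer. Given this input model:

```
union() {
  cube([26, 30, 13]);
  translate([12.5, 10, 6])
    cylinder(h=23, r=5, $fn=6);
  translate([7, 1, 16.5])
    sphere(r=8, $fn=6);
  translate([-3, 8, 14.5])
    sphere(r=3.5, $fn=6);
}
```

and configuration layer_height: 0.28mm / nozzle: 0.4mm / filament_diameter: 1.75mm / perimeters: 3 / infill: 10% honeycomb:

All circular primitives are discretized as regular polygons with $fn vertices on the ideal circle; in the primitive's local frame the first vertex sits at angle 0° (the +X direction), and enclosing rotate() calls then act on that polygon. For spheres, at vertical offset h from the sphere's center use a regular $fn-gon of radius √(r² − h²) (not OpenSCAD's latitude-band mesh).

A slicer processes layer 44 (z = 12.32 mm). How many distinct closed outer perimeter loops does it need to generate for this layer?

2

At z = 12.32 mm: the cube (footprint 26×30) is included at this height; the r=5 cylinder at (12.5, 10) gives a regular 6-gon of circumradius 5 (constant along its height); the r=8 sphere at (7, 1) slices to a regular 6-gon of circumradius 6.821 (√(r²−h²) with h=4.18 from center); the sphere at (-3, 8): section is a regular 6-gon, circumradius = √(r²−h²) = √(3.5²−2.18²) = 2.738; Merging all regions: the regions partially overlap (shared area 138.46 mm²), so overlapping operands fuse into one piece — 2 connected regions. The result has 2 disconnected regions.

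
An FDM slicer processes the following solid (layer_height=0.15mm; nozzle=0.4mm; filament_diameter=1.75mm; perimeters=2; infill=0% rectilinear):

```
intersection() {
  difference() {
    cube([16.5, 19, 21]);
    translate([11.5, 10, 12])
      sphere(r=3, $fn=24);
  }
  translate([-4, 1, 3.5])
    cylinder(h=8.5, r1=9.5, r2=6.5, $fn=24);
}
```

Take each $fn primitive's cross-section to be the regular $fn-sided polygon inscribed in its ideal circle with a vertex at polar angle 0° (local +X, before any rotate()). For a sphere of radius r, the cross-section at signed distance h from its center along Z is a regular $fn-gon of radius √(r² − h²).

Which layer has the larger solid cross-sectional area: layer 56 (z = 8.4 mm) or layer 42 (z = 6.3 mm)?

layer 42 (z = 6.3 mm)

Layer 56 (z = 8.4): the cube is present — its section is the full 16.5×19 rectangle (area 313.50 mm²); the sphere at (11.5, 10) is not intersected at this z (|z−center|=3.600 > r=3); Subtracting the remaining from the first: none of the subtracted shapes is present at this height, so the 16.5×19 cube is unchanged — area = 313.50 mm²; the cone at (-4, 1) contributes a regular 24-gon of circumradius 7.771 (interpolated between r1=9.5 and r2=6.5 at t=0.576) (area = (24/2)·7.771²·sin(360°/24) = 187.54 mm²); After intersecting: the cone at (-4, 1) partially overlaps that combined region; clipping to the common part keeps 21.12 mm² — area = 21.12 mm². So its area = 21.12 mm². Layer 42 (z = 6.3): the 16.5×19 cube contributes its full rectangle (area 313.50 mm²); the sphere at (11.5, 10) is absent (|z−center|=5.700 > r=3); After the difference (first − rest): none of the subtracted shapes is present at this height, so the 16.5×19 cube is unchanged — area = 313.50 mm²; the cone at (-4, 1): at t=0.329 of its height the radius interpolates to r₁+(r₂−r₁)t = 8.512, giving a regular 24-gon of that circumradius (area = (24/2)·8.512²·sin(360°/24) = 225.02 mm²); After intersecting: the cone at (-4, 1) partially overlaps that combined region; clipping to the common part keeps 28.16 mm² — area = 28.16 mm². So its area = 28.16 mm². Layer 42 is larger (28.16 vs 21.12 mm²).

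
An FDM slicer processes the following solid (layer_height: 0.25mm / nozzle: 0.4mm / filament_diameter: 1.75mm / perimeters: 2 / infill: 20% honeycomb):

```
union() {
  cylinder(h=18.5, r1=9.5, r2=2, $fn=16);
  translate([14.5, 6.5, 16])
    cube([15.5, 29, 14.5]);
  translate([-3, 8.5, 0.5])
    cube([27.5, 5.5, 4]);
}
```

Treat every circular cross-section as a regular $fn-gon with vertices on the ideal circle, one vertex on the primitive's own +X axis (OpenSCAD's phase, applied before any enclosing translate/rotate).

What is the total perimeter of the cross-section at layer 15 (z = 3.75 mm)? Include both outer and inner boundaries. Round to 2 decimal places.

At z = 3.75 mm: the cone: at t=0.203 of its height the radius interpolates to r₁+(r₂−r₁)t = 7.980, giving a regular 16-gon of that circumradius (perimeter = 2·16·7.980·sin(180°/16) = 49.82 mm); the cube at (14.5, 6.5) is not intersected at this z (z outside [16, 30.5]); the cube at (-3, 8.5) (footprint 27.5×5.5) is included at this height (perimeter 66.00 mm); Combining (union): the 2 present regions are separate (no shared area or edge), so areas and boundary lengths simply add and each stays a separate island — boundary = 115.82 mm. Overall, the cross-section has 2 separate islands. Total boundary length (outer) = 115.82 mm.

115.82 mm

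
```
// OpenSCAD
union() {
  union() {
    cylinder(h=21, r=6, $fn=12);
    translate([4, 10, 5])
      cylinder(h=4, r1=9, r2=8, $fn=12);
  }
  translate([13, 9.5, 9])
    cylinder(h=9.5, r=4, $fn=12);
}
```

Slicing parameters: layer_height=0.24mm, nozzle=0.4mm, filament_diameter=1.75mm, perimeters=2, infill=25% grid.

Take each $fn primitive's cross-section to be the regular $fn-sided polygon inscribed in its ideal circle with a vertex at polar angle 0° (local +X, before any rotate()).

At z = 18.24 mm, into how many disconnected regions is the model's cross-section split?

At z = 18.24 mm: the cylinder: section is a regular 12-gon, circumradius r=6; the cone at (4, 10) is absent (z outside [5, 9]); Combining (union): only the r=6 cylinder is present, so the union is just that shape — 1 connected region; the r=4 cylinder at (13, 9.5) contributes a regular 12-gon of circumradius 4; Combining (union): the 2 present regions are separate (no shared area or edge), so areas and boundary lengths simply add and each stays a separate island — 2 connected regions. The result has 2 disconnected regions.

2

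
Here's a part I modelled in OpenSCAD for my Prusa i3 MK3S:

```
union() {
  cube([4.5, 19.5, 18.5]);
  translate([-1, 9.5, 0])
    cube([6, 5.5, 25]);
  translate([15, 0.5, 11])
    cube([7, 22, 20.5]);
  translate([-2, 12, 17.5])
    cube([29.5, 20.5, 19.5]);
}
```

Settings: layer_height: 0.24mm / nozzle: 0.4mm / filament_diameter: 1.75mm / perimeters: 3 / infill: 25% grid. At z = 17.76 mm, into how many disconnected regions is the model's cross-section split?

1

At z = 17.76 mm: the cube is present — its section is the full 4.5×19.5 rectangle; the 6×5.5 cube at (-1, 9.5) contributes its full rectangle; the cube at (15, 0.5) is present — its section is the full 7×22 rectangle; the cube at (-2, 12) is present — its section is the full 29.5×20.5 rectangle; Combining (union): the regions partially overlap (shared area 136.50 mm²), so overlapping operands fuse into one piece — 1 connected region. The result has 1 disconnected region.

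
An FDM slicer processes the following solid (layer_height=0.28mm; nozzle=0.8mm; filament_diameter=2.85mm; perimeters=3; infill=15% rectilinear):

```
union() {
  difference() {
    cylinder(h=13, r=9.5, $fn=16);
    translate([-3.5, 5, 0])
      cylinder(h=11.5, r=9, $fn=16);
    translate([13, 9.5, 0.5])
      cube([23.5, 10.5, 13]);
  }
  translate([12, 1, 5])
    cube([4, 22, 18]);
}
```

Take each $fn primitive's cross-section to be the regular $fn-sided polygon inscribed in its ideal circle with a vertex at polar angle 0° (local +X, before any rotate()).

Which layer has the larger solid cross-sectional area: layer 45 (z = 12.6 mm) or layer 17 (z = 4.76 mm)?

layer 45 (z = 12.6 mm)

Layer 45 (z = 12.6): the r=9.5 cylinder gives a regular 16-gon of circumradius 9.5 (constant along its height) (area = (16/2)·9.500²·sin(360°/16) = 276.30 mm²); the cylinder at (-3.5, 5) is absent (z outside [0, 11.5]); the cube at (13, 9.5) (footprint 23.5×10.5) is included at this height (area 246.75 mm²); Taking the first minus the rest: starting from the r=9.5 cylinder (276.30 mm²), the 23.5×10.5 cube at (13, 9.5) misses the remaining region (no effect) — area = 276.30 mm²; the 4×22 cube at (12, 1) contributes its full rectangle (area 88.00 mm²); Merging all regions: the 2 present regions are separate (no shared area or edge), so areas and boundary lengths simply add and each stays a separate island — area = 364.30 mm². So its area = 364.30 mm². Layer 17 (z = 4.76): the r=9.5 cylinder contributes a regular 16-gon of circumradius 9.5 (area = (16/2)·9.500²·sin(360°/16) = 276.30 mm²); the r=9 cylinder at (-3.5, 5) contributes a regular 16-gon of circumradius 9 (area = (16/2)·9.000²·sin(360°/16) = 247.98 mm²); the 23.5×10.5 cube at (13, 9.5) contributes its full rectangle (area 246.75 mm²); Subtracting the remaining from the first: starting from the r=9.5 cylinder (276.30 mm²), the r=9 cylinder at (-3.5, 5) partially overlaps it — only the 152.35 mm² overlap (of its 247.98 mm²) is removed, clipping the outline; the 23.5×10.5 cube at (13, 9.5) misses the remaining region (no effect) — area = 123.95 mm²; the cube at (12, 1) is not intersected at this z (z outside [5, 23]); Merging all regions: only the result so far is present, so the union is just that shape — area = 123.95 mm². So its area = 123.95 mm². Layer 45 is larger (364.30 vs 123.95 mm²).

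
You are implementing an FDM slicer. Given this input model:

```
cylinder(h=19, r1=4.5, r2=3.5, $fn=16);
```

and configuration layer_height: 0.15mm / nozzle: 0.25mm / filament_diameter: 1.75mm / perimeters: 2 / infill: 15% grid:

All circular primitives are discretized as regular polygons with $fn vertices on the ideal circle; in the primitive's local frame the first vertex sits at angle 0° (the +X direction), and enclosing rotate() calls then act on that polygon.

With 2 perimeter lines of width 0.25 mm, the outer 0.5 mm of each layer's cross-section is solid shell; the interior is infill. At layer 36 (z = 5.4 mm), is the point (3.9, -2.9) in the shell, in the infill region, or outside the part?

At z = 5.4 mm: the cone contributes a regular 16-gon of circumradius 4.216 (interpolated between r1=4.5 and r2=3.5 at t=0.284). Overall, the cross-section is a single solid region. The nearest boundary edge runs (2.98, -2.98)→(3.89, -1.61); distance from the point to it = 0.72 mm. The point is not inside any of the regions above, so it lies outside the cross-section (0.72 mm from the nearest boundary).

outside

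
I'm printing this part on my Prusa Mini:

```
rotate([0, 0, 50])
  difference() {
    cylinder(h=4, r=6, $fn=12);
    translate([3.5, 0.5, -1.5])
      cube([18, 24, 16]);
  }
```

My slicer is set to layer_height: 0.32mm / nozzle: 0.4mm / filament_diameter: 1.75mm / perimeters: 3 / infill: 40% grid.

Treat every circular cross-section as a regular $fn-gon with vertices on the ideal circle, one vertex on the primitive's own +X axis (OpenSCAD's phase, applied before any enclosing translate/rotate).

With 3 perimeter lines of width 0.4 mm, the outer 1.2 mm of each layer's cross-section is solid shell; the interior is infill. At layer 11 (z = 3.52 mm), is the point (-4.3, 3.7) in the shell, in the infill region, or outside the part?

At z = 3.52 mm: the cylinder: section is a regular 12-gon, circumradius r=6; the cube at (3.5, 0.5) is present — its section is the full 18×24 rectangle; After the difference (first − rest): starting from the r=6 cylinder, the 18×24 cube at (3.5, 0.5) partially overlaps it — only the 6.52 mm² overlap (of its 432.00 mm²) is removed, clipping the outline — 1 connected region; (rotated 50° about Z; rotation is an isometry so areas/perimeters/island counts are preserved). Overall, the cross-section is a single solid region. Undo the 50° rotation: the query point maps to (0.070, 5.672) in the un-rotated model frame. The nearest boundary edge runs (0.00, 6.00)→(3.00, 5.20); distance from the point to it = 0.30 mm. The point is inside the cross-section, 0.30 mm from the nearest boundary — within the 1.2 mm shell band (3 × 0.4).

shell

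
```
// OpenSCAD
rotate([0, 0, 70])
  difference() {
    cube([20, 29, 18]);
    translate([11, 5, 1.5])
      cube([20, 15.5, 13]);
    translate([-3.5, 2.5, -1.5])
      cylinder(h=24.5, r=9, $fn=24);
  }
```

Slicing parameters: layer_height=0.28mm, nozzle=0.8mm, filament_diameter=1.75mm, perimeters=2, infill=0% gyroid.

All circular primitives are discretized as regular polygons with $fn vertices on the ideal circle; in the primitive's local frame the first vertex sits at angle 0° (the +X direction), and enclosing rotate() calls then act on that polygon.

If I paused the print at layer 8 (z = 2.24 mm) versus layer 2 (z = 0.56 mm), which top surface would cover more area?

layer 2 (z = 0.56 mm)

Layer 8 (z = 2.24): the cube (footprint 20×29) is included at this height (area 580.00 mm²); the 20×15.5 cube at (11, 5) contributes its full rectangle (area 310.00 mm²); the r=9 cylinder at (-3.5, 2.5) contributes a regular 24-gon of circumradius 9 (area = (24/2)·9.000²·sin(360°/24) = 251.57 mm²); Subtracting the remaining from the first: starting from the 20×29 cube (580.00 mm²), the 20×15.5 cube at (11, 5) partially overlaps it — only the 139.50 mm² overlap (of its 310.00 mm²) is removed, clipping the outline; the r=9 cylinder at (-3.5, 2.5) partially overlaps it — only the 45.73 mm² overlap (of its 251.57 mm²) is removed, clipping the outline — area = 394.77 mm²; (whole slice rotated 70° about Z — lengths, areas and connectivity unchanged). So its area = 394.77 mm². Layer 2 (z = 0.56): the 20×29 cube contributes its full rectangle (area 580.00 mm²); the cube at (11, 5) is not intersected at this z (z outside [1.5, 14.5]); the r=9 cylinder at (-3.5, 2.5) gives a regular 24-gon of circumradius 9 (constant along its height) (area = (24/2)·9.000²·sin(360°/24) = 251.57 mm²); After the difference (first − rest): starting from the 20×29 cube (580.00 mm²), the r=9 cylinder at (-3.5, 2.5) partially overlaps it — only the 45.73 mm² overlap (of its 251.57 mm²) is removed, clipping the outline — area = 534.27 mm²; (rotated 70° about Z; rotation is an isometry so areas/perimeters/island counts are preserved). So its area = 534.27 mm². Layer 2 is larger (534.27 vs 394.77 mm²).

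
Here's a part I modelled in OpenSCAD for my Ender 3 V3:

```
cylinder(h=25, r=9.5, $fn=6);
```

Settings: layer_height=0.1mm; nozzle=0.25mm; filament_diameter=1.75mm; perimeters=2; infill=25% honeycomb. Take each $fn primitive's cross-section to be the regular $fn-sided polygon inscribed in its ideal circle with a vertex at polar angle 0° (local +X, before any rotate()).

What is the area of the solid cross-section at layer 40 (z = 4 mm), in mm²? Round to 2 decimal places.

At z = 4 mm: the r=9.5 cylinder gives a regular 6-gon of circumradius 9.5 (constant along its height) (area = (6/2)·9.500²·sin(360°/6) = 234.48 mm²). Overall, the cross-section is a single solid region. Net area = 234.48 mm².

234.48 mm²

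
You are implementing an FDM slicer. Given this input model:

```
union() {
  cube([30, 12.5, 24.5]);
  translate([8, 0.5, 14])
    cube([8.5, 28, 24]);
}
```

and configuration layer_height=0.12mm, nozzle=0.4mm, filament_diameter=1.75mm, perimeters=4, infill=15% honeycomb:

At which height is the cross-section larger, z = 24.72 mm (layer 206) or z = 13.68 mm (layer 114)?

layer 114 (z = 13.68 mm)

Layer 206 (z = 24.72): the cube is absent (z outside [0, 24.5]); the cube at (8, 0.5) is present — its section is the full 8.5×28 rectangle (area 238.00 mm²); Combining (union): only the 8.5×28 cube at (8, 0.5) is present, so the union is just that shape — area = 238.00 mm². So its area = 238.00 mm². Layer 114 (z = 13.68): the cube (footprint 30×12.5) is included at this height (area 375.00 mm²); the cube at (8, 0.5) is absent (z outside [14, 38]); Combining (union): only the 30×12.5 cube is present, so the union is just that shape — area = 375.00 mm². So its area = 375.00 mm². Layer 114 is larger (375.00 vs 238.00 mm²).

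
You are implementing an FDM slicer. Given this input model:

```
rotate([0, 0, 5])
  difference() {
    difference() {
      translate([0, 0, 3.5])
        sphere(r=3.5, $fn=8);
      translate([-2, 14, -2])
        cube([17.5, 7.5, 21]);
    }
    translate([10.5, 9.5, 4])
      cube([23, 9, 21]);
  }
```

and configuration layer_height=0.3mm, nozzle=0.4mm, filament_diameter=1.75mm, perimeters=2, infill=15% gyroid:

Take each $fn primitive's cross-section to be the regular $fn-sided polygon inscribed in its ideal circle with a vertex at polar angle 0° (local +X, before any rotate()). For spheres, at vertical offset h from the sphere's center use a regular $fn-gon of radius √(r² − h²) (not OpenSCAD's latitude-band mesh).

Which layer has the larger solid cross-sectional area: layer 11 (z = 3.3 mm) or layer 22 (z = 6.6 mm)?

layer 11 (z = 3.3 mm)

Layer 11 (z = 3.3): the sphere: section is a regular 8-gon, circumradius = √(r²−h²) = √(3.5²−0.2²) = 3.494 (area = (8/2)·3.494²·sin(360°/8) = 34.54 mm²); the cube at (-2, 14) is present — its section is the full 17.5×7.5 rectangle (area 131.25 mm²); After the difference (first − rest): starting from the r=3.5 sphere (34.54 mm²), the 17.5×7.5 cube at (-2, 14) misses the remaining region (no effect) — area = 34.54 mm²; the cube at (10.5, 9.5) is absent (z outside [4, 25]); After the difference (first − rest): none of the subtracted shapes is present at this height, so the result so far is unchanged — area = 34.54 mm²; (whole slice rotated 5° about Z — lengths, areas and connectivity unchanged). So its area = 34.54 mm². Layer 22 (z = 6.6): the r=3.5 sphere contributes a regular 8-gon of circumradius √(3.5²−3.1²) = 1.625 (area = (8/2)·1.625²·sin(360°/8) = 7.47 mm²); the cube at (-2, 14) is present — its section is the full 17.5×7.5 rectangle (area 131.25 mm²); After the difference (first − rest): starting from the r=3.5 sphere (7.47 mm²), the 17.5×7.5 cube at (-2, 14) misses the remaining region (no effect) — area = 7.47 mm²; the 23×9 cube at (10.5, 9.5) contributes its full rectangle (area 207.00 mm²); After the difference (first − rest): starting from that combined region (7.47 mm²), the 23×9 cube at (10.5, 9.5) misses the remaining region (no effect) — area = 7.47 mm²; (whole slice rotated 5° about Z — lengths, areas and connectivity unchanged). So its area = 7.47 mm². Layer 11 is larger (34.54 vs 7.47 mm²).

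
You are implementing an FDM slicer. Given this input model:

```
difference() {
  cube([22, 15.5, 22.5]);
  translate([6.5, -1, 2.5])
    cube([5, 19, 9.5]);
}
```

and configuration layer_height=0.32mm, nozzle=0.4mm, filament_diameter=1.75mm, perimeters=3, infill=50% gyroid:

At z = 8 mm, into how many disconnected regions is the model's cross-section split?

At z = 8 mm: the 22×15.5 cube contributes its full rectangle; the 5×19 cube at (6.5, -1) contributes its full rectangle; Subtracting the remaining from the first: starting from the 22×15.5 cube, the 5×19 cube at (6.5, -1) partially overlaps it — only the 77.50 mm² overlap (of its 95.00 mm²) is removed, clipping the outline — 2 connected regions. The result has 2 disconnected regions.

2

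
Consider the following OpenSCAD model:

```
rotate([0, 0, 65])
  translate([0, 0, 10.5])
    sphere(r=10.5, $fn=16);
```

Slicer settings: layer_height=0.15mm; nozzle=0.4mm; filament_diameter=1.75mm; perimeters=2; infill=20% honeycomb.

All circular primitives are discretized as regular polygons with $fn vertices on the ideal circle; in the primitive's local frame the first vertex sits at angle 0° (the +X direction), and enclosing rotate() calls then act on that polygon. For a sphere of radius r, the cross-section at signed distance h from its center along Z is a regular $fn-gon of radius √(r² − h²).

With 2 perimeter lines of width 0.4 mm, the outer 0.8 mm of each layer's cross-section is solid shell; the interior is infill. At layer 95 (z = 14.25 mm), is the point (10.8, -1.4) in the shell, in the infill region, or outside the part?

At z = 14.25 mm: the r=10.5 sphere slices to a regular 16-gon of circumradius 9.808 (√(r²−h²) with h=3.75 from center); (whole slice rotated 65° about Z — lengths, areas and connectivity unchanged). Overall, the cross-section is a single solid region. Undo the 65° rotation: the query point maps to (3.295, -10.380) in the un-rotated model frame. The nearest boundary edge runs (-0.00, -9.81)→(3.75, -9.06); distance from the point to it = 1.20 mm. The point is not inside any of the regions above, so it lies outside the cross-section (1.20 mm from the nearest boundary).

outside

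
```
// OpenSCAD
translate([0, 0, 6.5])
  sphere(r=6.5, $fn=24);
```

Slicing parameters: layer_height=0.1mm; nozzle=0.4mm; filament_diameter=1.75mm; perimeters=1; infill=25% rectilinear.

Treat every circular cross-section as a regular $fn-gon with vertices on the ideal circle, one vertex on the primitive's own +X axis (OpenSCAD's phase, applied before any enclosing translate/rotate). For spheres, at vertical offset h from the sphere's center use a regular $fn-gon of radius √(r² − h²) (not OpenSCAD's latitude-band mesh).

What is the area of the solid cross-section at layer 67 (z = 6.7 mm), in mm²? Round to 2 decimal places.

At z = 6.7 mm: the sphere: section is a regular 24-gon, circumradius = √(r²−h²) = √(6.5²−0.2²) = 6.497 (area = (24/2)·6.497²·sin(360°/24) = 131.10 mm²). Overall, the cross-section is a single solid region. Net area = 131.10 mm².

131.10 mm²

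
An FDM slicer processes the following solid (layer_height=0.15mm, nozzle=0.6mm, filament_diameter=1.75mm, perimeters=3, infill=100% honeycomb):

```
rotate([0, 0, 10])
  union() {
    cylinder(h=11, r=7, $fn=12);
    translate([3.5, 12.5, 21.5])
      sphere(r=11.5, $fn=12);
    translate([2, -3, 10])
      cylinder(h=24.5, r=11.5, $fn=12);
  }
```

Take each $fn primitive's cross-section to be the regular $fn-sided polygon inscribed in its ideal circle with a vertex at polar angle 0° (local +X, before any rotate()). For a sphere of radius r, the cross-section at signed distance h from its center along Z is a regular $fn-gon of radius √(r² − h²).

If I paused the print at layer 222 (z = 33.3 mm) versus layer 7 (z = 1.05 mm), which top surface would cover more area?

layer 222 (z = 33.3 mm)

Layer 222 (z = 33.3): the cylinder is not intersected at this z (z outside [0, 11]); the sphere at (3.5, 12.5) does not reach this height (|z−center|=11.800 > r=11.5); the r=11.5 cylinder at (2, -3) contributes a regular 12-gon of circumradius 11.5 (area = (12/2)·11.500²·sin(360°/12) = 396.75 mm²); Taking the union: only the r=11.5 cylinder at (2, -3) is present, so the union is just that shape — area = 396.75 mm²; (rotated 10° about Z; rotation is an isometry so areas/perimeters/island counts are preserved). So its area = 396.75 mm². Layer 7 (z = 1.05): the cylinder: section is a regular 12-gon, circumradius r=7 (area = (12/2)·7.000²·sin(360°/12) = 147.00 mm²); the sphere at (3.5, 12.5) is absent (|z−center|=20.450 > r=11.5); the cylinder at (2, -3) does not reach this height (z outside [10, 34.5]); Taking the union: only the r=7 cylinder is present, so the union is just that shape — area = 147.00 mm²; (rotated 10° about Z; rotation is an isometry so areas/perimeters/island counts are preserved). So its area = 147.00 mm². Layer 222 is larger (396.75 vs 147.00 mm²).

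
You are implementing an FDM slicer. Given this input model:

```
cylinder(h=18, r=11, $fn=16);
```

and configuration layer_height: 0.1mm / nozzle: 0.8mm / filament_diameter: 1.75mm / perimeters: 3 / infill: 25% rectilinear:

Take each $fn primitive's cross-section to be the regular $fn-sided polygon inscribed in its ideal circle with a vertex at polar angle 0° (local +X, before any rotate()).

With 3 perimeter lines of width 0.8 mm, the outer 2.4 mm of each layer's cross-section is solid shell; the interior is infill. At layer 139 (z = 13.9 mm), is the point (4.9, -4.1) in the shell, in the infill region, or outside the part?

At z = 13.9 mm: the r=11 cylinder gives a regular 16-gon of circumradius 11 (constant along its height). Overall, the cross-section is a single solid region. The nearest boundary edge runs (7.78, -7.78)→(10.16, -4.21); distance from the point to it = 4.44 mm. The point is inside the cross-section and 4.44 mm from the nearest boundary — more than the 2.4 mm shell width (3 × 0.8), so it's in the infill interior.

infill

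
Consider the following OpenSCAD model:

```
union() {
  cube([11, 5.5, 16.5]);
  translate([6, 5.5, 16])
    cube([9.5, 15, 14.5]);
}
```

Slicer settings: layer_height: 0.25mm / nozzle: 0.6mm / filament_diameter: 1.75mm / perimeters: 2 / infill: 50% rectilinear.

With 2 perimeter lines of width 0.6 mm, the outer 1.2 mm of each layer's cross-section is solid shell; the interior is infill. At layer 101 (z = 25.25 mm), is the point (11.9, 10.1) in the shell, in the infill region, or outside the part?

infill

At z = 25.25 mm: the cube does not reach this height (z outside [0, 16.5]); the cube at (6, 5.5) (footprint 9.5×15) is included at this height; Combining (union): only the 9.5×15 cube at (6, 5.5) is present, so the union is just that shape — 1 connected region. Overall, the cross-section is a single solid region. The nearest boundary edge runs (15.50, 5.50)→(15.50, 20.50); distance from the point to it = 3.60 mm. The point is inside the cross-section and 3.60 mm from the nearest boundary — more than the 1.2 mm shell width (2 × 0.6), so it's in the infill interior.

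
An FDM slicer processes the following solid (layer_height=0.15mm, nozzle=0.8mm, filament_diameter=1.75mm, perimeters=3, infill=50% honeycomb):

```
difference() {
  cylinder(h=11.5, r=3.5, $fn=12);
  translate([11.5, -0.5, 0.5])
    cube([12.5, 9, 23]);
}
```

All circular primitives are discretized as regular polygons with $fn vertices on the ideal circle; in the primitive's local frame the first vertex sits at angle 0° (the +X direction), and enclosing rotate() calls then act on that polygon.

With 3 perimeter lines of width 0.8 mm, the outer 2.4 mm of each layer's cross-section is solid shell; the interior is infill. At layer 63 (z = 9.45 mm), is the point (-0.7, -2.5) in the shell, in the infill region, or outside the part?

shell

At z = 9.45 mm: the r=3.5 cylinder contributes a regular 12-gon of circumradius 3.5; the cube at (11.5, -0.5) is present — its section is the full 12.5×9 rectangle; Taking the first minus the rest: starting from the r=3.5 cylinder, the 12.5×9 cube at (11.5, -0.5) misses the remaining region (no effect) — 1 connected region. Overall, the cross-section is a single solid region. The nearest boundary edge runs (-0.00, -3.50)→(-1.75, -3.03); distance from the point to it = 0.78 mm. The point is inside the cross-section, 0.78 mm from the nearest boundary — within the 2.4 mm shell band (3 × 0.8).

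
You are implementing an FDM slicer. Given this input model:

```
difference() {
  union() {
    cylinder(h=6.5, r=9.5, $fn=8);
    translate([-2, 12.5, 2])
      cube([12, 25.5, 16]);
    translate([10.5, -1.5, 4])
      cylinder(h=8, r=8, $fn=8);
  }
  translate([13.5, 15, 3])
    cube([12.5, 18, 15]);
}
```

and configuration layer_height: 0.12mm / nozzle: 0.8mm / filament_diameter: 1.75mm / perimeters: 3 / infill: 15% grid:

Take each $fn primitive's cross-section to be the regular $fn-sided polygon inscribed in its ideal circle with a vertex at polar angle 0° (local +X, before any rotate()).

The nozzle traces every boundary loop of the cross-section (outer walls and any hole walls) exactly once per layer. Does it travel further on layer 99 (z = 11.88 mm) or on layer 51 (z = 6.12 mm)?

layer 51 (z = 6.12 mm)

Layer 99 (z = 11.88): the cylinder is not intersected at this z (z outside [0, 6.5]); the cube at (-2, 12.5) is present — its section is the full 12×25.5 rectangle (perimeter 75.00 mm); the cylinder at (10.5, -1.5): section is a regular 8-gon, circumradius r=8 (perimeter = 2·8·8.000·sin(180°/8) = 48.98 mm); Merging all regions: the 2 present regions are separate (no shared area or edge), so areas and boundary lengths simply add and each stays a separate island — boundary = 123.98 mm; the cube at (13.5, 15) is present — its section is the full 12.5×18 rectangle (perimeter 61.00 mm); Taking the first minus the rest: starting from that combined region, the 12.5×18 cube at (13.5, 15) misses the remaining region (no effect) — boundary = 123.98 mm. So its perimeter = 123.98 mm. Layer 51 (z = 6.12): the cylinder: section is a regular 8-gon, circumradius r=9.5 (perimeter = 2·8·9.500·sin(180°/8) = 58.17 mm); the cube at (-2, 12.5) (footprint 12×25.5) is included at this height (perimeter 75.00 mm); the r=8 cylinder at (10.5, -1.5) contributes a regular 8-gon of circumradius 8 (perimeter = 2·8·8.000·sin(180°/8) = 48.98 mm); Merging all regions: the regions partially overlap (shared area 53.15 mm²), so the edge portions inside another operand are dropped and the merged outline is re-measured after clipping — boundary = 152.27 mm; the cube at (13.5, 15) (footprint 12.5×18) is included at this height (perimeter 61.00 mm); Taking the first minus the rest: starting from that combined region, the 12.5×18 cube at (13.5, 15) misses the remaining region (no effect) — boundary = 152.27 mm. So its perimeter = 152.27 mm. Layer 51 is larger (152.27 vs 123.98 mm).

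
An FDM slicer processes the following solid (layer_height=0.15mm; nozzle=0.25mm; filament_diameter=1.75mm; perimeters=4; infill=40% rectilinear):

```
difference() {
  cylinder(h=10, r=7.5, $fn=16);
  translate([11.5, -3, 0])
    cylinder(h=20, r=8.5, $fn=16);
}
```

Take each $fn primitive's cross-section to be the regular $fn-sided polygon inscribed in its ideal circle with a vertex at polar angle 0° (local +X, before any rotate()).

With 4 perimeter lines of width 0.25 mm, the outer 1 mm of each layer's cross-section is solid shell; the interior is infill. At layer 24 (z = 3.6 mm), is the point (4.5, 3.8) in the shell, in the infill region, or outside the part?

At z = 3.6 mm: the r=7.5 cylinder contributes a regular 16-gon of circumradius 7.5; the r=8.5 cylinder at (11.5, -3) gives a regular 16-gon of circumradius 8.5 (constant along its height); Taking the first minus the rest: starting from the r=7.5 cylinder, the r=8.5 cylinder at (11.5, -3) partially overlaps it — only the 27.83 mm² overlap (of its 221.19 mm²) is removed, clipping the outline — 1 connected region. Overall, the cross-section is a single solid region. The nearest boundary edge runs (6.42, 3.63)→(5.49, 3.01); distance from the point to it = 1.27 mm. The point is inside the cross-section and 1.27 mm from the nearest boundary — more than the 1 mm shell width (4 × 0.25), so it's in the infill interior.

infill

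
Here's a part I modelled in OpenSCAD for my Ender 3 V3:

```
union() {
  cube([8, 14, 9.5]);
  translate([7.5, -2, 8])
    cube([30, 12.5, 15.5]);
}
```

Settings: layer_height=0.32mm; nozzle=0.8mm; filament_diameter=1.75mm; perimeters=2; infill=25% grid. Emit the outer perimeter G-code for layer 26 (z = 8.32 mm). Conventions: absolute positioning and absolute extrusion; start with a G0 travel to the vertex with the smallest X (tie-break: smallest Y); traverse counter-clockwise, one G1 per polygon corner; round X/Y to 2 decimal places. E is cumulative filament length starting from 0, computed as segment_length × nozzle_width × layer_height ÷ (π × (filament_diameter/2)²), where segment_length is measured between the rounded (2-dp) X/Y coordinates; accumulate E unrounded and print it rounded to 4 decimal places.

At z = 8.32 mm: the cube is present — its section is the full 8×14 rectangle; the cube at (7.5, -2) (footprint 30×12.5) is included at this height; Taking the union: the regions partially overlap (shared area 5.25 mm²), so overlapping operands fuse into one piece — 1 connected region. The outline is a single polygon with 8 vertices. Extrusion per mm of travel: 0.8 × 0.32 / (π × 0.875²) = 0.106432. Accumulating E over each segment gives final E = 11.3883.

G0 X0.00 Y0.00 Z8.32
G1 X7.50 Y0.00 E0.7982
G1 X7.50 Y-2.00 E1.0111
G1 X37.50 Y-2.00 E4.2041
G1 X37.50 Y10.50 E5.5345
G1 X8.00 Y10.50 E8.6742
G1 X8.00 Y14.00 E9.0468
G1 X0.00 Y14.00 E9.8982
G1 X0.00 Y0.00 E11.3883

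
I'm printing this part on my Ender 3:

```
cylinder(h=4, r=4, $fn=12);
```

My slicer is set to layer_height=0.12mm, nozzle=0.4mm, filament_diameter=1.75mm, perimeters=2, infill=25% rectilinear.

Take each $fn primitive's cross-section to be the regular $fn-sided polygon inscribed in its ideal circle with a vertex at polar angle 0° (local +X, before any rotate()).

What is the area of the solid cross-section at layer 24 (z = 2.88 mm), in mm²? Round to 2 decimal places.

48.00 mm²

At z = 2.88 mm: the r=4 cylinder gives a regular 12-gon of circumradius 4 (constant along its height) (area = (12/2)·4.000²·sin(360°/12) = 48.00 mm²). Overall, the cross-section is a single solid region. Net area = 48.00 mm².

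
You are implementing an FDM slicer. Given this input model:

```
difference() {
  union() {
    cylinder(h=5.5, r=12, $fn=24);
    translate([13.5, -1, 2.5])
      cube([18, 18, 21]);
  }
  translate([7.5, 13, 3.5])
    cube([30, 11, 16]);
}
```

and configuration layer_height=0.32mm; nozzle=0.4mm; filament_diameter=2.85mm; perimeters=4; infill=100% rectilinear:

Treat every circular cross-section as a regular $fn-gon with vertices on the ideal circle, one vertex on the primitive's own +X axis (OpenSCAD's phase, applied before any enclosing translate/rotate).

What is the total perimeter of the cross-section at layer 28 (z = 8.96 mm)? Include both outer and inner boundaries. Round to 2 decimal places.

64.00 mm

At z = 8.96 mm: the cylinder is not intersected at this z (z outside [0, 5.5]); the cube at (13.5, -1) is present — its section is the full 18×18 rectangle (perimeter 72.00 mm); Merging all regions: only the 18×18 cube at (13.5, -1) is present, so the union is just that shape — boundary = 72.00 mm; the 30×11 cube at (7.5, 13) contributes its full rectangle (perimeter 82.00 mm); Subtracting the remaining from the first: starting from that combined region, the 30×11 cube at (7.5, 13) partially overlaps it — only the 72.00 mm² overlap (of its 330.00 mm²) is removed, clipping the outline — boundary = 64.00 mm. Overall, the cross-section is a single solid region. Total boundary length (outer) = 64.00 mm.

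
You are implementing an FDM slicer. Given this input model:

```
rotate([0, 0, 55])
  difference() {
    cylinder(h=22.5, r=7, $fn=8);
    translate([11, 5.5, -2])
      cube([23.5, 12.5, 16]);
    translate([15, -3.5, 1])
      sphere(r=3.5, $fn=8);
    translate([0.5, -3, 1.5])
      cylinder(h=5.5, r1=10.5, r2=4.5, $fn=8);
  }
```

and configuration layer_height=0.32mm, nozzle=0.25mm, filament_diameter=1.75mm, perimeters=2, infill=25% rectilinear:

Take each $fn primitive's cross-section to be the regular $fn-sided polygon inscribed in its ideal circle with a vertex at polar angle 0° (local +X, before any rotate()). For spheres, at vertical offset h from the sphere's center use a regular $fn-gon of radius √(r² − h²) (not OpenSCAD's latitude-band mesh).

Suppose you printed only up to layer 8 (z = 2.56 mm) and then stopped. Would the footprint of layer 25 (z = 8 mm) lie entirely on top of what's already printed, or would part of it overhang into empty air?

part overhangs

Compare the two slices. At z = 2.56: the cylinder: section is a regular 8-gon, circumradius r=7 (area = (8/2)·7.000²·sin(360°/8) = 138.59 mm²); the 23.5×12.5 cube at (11, 5.5) contributes its full rectangle (area 293.75 mm²); the r=3.5 sphere at (15, -3.5) slices to a regular 8-gon of circumradius 3.133 (√(r²−h²) with h=1.56 from center) (area = (8/2)·3.133²·sin(360°/8) = 27.76 mm²); the cone at (0.5, -3): at t=0.193 of its height the radius interpolates to r₁+(r₂−r₁)t = 9.344, giving a regular 8-gon of that circumradius (area = (8/2)·9.344²·sin(360°/8) = 246.93 mm²); After the difference (first − rest): starting from the r=7 cylinder (138.59 mm²), the 23.5×12.5 cube at (11, 5.5) misses the remaining region (no effect); the r=3.5 sphere at (15, -3.5) misses the remaining region (no effect); the cone at (0.5, -3) partially overlaps it — only the 131.75 mm² overlap (of its 246.93 mm²) is removed, clipping the outline — area = 6.84 mm²; (rotated 55° about Z; rotation is an isometry so areas/perimeters/island counts are preserved). At z = 8: the cylinder: section is a regular 8-gon, circumradius r=7 (area = (8/2)·7.000²·sin(360°/8) = 138.59 mm²); the 23.5×12.5 cube at (11, 5.5) contributes its full rectangle (area 293.75 mm²); the sphere at (15, -3.5) is absent (|z−center|=7.000 > r=3.5); the cone at (0.5, -3) is absent (z outside [1.5, 7]); Subtracting the remaining from the first: starting from the r=7 cylinder (138.59 mm²), the 23.5×12.5 cube at (11, 5.5) misses the remaining region (no effect) — area = 138.59 mm²; (rotated 55° about Z; rotation is an isometry so areas/perimeters/island counts are preserved). Checking containment: at z = 8 the cross-section extends beyond the z = 2.56 cross-section by about 131.75 mm².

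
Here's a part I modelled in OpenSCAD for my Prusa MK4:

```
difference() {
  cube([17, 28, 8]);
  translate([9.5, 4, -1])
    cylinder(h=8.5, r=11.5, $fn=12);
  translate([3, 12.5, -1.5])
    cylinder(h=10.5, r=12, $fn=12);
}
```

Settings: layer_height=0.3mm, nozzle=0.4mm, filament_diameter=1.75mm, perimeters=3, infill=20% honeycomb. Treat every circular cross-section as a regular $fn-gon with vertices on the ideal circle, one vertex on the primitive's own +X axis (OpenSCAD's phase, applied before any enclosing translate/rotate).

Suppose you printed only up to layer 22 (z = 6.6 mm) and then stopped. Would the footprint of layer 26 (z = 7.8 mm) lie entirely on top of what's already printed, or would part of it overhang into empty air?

Compare the two slices. At z = 6.6: the cube (footprint 17×28) is included at this height (area 476.00 mm²); the r=11.5 cylinder at (9.5, 4) gives a regular 12-gon of circumradius 11.5 (constant along its height) (area = (12/2)·11.500²·sin(360°/12) = 396.75 mm²); the r=12 cylinder at (3, 12.5) contributes a regular 12-gon of circumradius 12 (area = (12/2)·12.000²·sin(360°/12) = 432.00 mm²); After the difference (first − rest): starting from the 17×28 cube (476.00 mm²), the r=11.5 cylinder at (9.5, 4) partially overlaps it — only the 237.60 mm² overlap (of its 396.75 mm²) is removed, clipping the outline; the r=12 cylinder at (3, 12.5) partially overlaps it — only the 119.42 mm² overlap (of its 432.00 mm²) is removed, clipping the outline — area = 118.97 mm². At z = 7.8: the cube is present — its section is the full 17×28 rectangle (area 476.00 mm²); the cylinder at (9.5, 4) is absent (z outside [-1, 7.5]); the r=12 cylinder at (3, 12.5) contributes a regular 12-gon of circumradius 12 (area = (12/2)·12.000²·sin(360°/12) = 432.00 mm²); Taking the first minus the rest: starting from the 17×28 cube (476.00 mm²), the r=12 cylinder at (3, 12.5) partially overlaps it — only the 285.59 mm² overlap (of its 432.00 mm²) is removed, clipping the outline — area = 190.41 mm². Checking containment: at z = 7.8 the cross-section extends beyond the z = 6.6 cross-section by about 71.44 mm².

part overhangs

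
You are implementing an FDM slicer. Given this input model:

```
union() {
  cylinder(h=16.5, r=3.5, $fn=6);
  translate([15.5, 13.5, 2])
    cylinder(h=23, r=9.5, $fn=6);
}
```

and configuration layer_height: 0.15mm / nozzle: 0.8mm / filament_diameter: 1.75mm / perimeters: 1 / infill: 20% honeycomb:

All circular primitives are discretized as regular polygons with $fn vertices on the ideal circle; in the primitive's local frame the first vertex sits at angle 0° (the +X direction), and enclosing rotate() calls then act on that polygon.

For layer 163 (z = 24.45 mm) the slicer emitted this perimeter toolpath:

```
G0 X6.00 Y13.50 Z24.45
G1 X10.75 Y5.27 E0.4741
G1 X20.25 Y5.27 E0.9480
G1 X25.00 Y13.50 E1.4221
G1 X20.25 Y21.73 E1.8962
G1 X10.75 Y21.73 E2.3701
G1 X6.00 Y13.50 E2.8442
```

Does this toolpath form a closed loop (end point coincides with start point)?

yes

Start point (G0): (6.00, 13.50). End point (last G1): the path returns to the start — closed.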